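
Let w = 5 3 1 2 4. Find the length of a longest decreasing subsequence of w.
3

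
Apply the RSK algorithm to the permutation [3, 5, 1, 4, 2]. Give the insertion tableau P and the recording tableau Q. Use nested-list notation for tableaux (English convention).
Insert each entry of the permutation into P by Schensted row insertion, recording in Q the position of each new cell.

Insert 3: appended to row 1. P = [[3]], Q = [[1]].
Insert 5: appended to row 1. P = [[3, 5]], Q = [[1, 2]].
Insert 1: 1 bumps 3 from row 1; 3 starts row 2. P = [[1, 5], [3]], Q = [[1, 2], [3]].
Insert 4: 4 bumps 5 from row 1; 5 appends to row 2. P = [[1, 4], [3, 5]], Q = [[1, 2], [3, 4]].
Insert 2: 2 bumps 4 from row 1; 4 bumps 5 from row 2; 5 starts row 3. P = [[1, 2], [3, 4], [5]], Q = [[1, 2], [3, 4], [5]].

So P = [[1, 2], [3, 4], [5]], Q = [[1, 2], [3, 4], [5]].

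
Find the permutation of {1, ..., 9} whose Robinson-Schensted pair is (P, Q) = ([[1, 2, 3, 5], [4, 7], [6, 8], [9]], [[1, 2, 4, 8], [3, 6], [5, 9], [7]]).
1 9 6 8 2 4 3 7 5

Reverse the RSK construction: for i from n down to 1, find the cell of Q containing i, remove the entry at that cell from P, and reverse-bump it up through P; the value ejected from row 1 is w(i).

Step i=9: Q has 9 at row 3, column 2; remove 8 from row 3 of P and reverse-bump: 8 enters row 2 and ejects 7; 7 enters row 1 and ejects 5. So w(9) = 5. P is now [[1, 2, 3, 7], [4, 8], [6], [9]].
Step i=8: Q has 8 at row 1, column 4; remove that cell from P, ejecting 7. So w(8) = 7. P is now [[1, 2, 3], [4, 8], [6], [9]].
Step i=7: Q has 7 at row 4, column 1; remove 9 from row 4 of P and reverse-bump: 9 enters row 3 and ejects 6; 6 enters row 2 and ejects 4; 4 enters row 1 and ejects 3. So w(7) = 3. P is now [[1, 2, 4], [6, 8], [9]].
Step i=6: Q has 6 at row 2, column 2; remove 8 from row 2 of P and reverse-bump: 8 enters row 1 and ejects 4. So w(6) = 4. P is now [[1, 2, 8], [6], [9]].
Step i=5: Q has 5 at row 3, column 1; remove 9 from row 3 of P and reverse-bump: 9 enters row 2 and ejects 6; 6 enters row 1 and ejects 2. So w(5) = 2. P is now [[1, 6, 8], [9]].
Step i=4: Q has 4 at row 1, column 3; remove that cell from P, ejecting 8. So w(4) = 8. P is now [[1, 6], [9]].
Step i=3: Q has 3 at row 2, column 1; remove 9 from row 2 of P and reverse-bump: 9 enters row 1 and ejects 6. So w(3) = 6. P is now [[1, 9]].
Step i=2: Q has 2 at row 1, column 2; remove that cell from P, ejecting 9. So w(2) = 9. P is now [[1]].
Step i=1: Q has 1 at row 1, column 1; remove that cell from P, ejecting 1. So w(1) = 1. P is now [].

So w = 1 9 6 8 2 4 3 7 5.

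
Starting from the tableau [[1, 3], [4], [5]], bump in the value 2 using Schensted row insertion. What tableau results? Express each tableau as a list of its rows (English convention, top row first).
[[1, 2], [3], [4], [5]]

In row 1, 2 replaces 3 (the leftmost entry greater than 2); 3 is bumped to row 2. In row 2, 3 replaces 4 (the leftmost entry greater than 3); 4 is bumped to row 3. In row 3, 4 replaces 5 (the leftmost entry greater than 4); 5 is bumped to row 4. 5 starts a new row 4. The new tableau is [[1, 2], [3], [4], [5]].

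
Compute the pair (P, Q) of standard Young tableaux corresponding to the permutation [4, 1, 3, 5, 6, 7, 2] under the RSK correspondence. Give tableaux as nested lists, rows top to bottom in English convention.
Insert each entry of the permutation into P by Schensted row insertion, recording in Q the position of each new cell.

Insert 4: appended to row 1. P = [[4]], Q = [[1]].
Insert 1: 1 bumps 4 from row 1; 4 starts row 2. P = [[1], [4]], Q = [[1], [2]].
Insert 3: appended to row 1. P = [[1, 3], [4]], Q = [[1, 3], [2]].
Insert 5: appended to row 1. P = [[1, 3, 5], [4]], Q = [[1, 3, 4], [2]].
Insert 6: appended to row 1. P = [[1, 3, 5, 6], [4]], Q = [[1, 3, 4, 5], [2]].
Insert 7: appended to row 1. P = [[1, 3, 5, 6, 7], [4]], Q = [[1, 3, 4, 5, 6], [2]].
Insert 2: 2 bumps 3 from row 1; 3 bumps 4 from row 2; 4 starts row 3. P = [[1, 2, 5, 6, 7], [3], [4]], Q = [[1, 3, 4, 5, 6], [2], [7]].

So P = [[1, 2, 5, 6, 7], [3], [4]], Q = [[1, 3, 4, 5, 6], [2], [7]].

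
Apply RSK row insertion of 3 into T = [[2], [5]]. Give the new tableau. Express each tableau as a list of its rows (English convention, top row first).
[[2, 3], [5]]

3 is larger than every entry of row 1, so it is appended to row 1. The new tableau is [[2, 3], [5]].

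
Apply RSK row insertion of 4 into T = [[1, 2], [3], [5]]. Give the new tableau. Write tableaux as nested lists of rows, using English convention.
[[1, 2, 4], [3], [5]]

4 is larger than every entry of row 1, so it is appended to row 1. The new tableau is [[1, 2, 4], [3], [5]].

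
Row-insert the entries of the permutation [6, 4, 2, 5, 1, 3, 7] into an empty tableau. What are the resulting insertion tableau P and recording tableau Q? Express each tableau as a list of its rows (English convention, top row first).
P = [[1, 3, 7], [2, 5], [4], [6]], Q = [[1, 4, 7], [2, 6], [3], [5]]

Insert each entry of the permutation into P by Schensted row insertion, recording in Q the position of each new cell.

Insert 6: appended to row 1. P = [[6]].
Insert 4: 4 bumps 6 from row 1; 6 starts row 2. P = [[4], [6]].
Insert 2: 2 bumps 4 from row 1; 4 bumps 6 from row 2; 6 starts row 3. P = [[2], [4], [6]].
Insert 5: appended to row 1. P = [[2, 5], [4], [6]].
Insert 1: 1 bumps 2 from row 1; 2 bumps 4 from row 2; 4 bumps 6 from row 3; 6 starts row 4. P = [[1, 5], [2], [4], [6]].
Insert 3: 3 bumps 5 from row 1; 5 appends to row 2. P = [[1, 3], [2, 5], [4], [6]].
Insert 7: appended to row 1. P = [[1, 3, 7], [2, 5], [4], [6]].

So P = [[1, 3, 7], [2, 5], [4], [6]], Q = [[1, 4, 7], [2, 6], [3], [5]].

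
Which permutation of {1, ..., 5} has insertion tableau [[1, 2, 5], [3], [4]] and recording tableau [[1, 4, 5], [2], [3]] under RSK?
Reverse the RSK construction: for i from n down to 1, find the cell of Q containing i, remove the entry at that cell from P, and reverse-bump it up through P; the value ejected from row 1 is w(i).

Step i=5: Q has 5 at row 1, column 3; remove that cell from P, ejecting 5. So w(5) = 5. P is now [[1, 2], [3], [4]].
Step i=4: Q has 4 at row 1, column 2; remove that cell from P, ejecting 2. So w(4) = 2. P is now [[1], [3], [4]].
Step i=3: Q has 3 at row 3, column 1; remove 4 from row 3 of P and reverse-bump: 4 enters row 2 and ejects 3; 3 enters row 1 and ejects 1. So w(3) = 1. P is now [[3], [4]].
Step i=2: Q has 2 at row 2, column 1; remove 4 from row 2 of P and reverse-bump: 4 enters row 1 and ejects 3. So w(2) = 3. P is now [[4]].
Step i=1: Q has 1 at row 1, column 1; remove that cell from P, ejecting 4. So w(1) = 4. P is now [].

So w = 4 3 1 2 5.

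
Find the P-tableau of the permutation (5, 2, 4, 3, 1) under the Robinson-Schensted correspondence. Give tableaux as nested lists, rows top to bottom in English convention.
Insert 5: appended to row 1. P = [[5]].
Insert 2: 2 bumps 5 from row 1; 5 starts row 2. P = [[2], [5]].
Insert 4: appended to row 1. P = [[2, 4], [5]].
Insert 3: 3 bumps 4 from row 1; 4 bumps 5 from row 2; 5 starts row 3. P = [[2, 3], [4], [5]].
Insert 1: 1 bumps 2 from row 1; 2 bumps 4 from row 2; 4 bumps 5 from row 3; 5 starts row 4. P = [[1, 3], [2], [4], [5]].

So P = [[1, 3], [2], [4], [5]].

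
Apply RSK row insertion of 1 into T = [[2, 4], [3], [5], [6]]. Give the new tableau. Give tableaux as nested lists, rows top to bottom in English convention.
[[1, 4], [2], [3], [5], [6]]

In row 1, 1 replaces 2 (the leftmost entry greater than 1); 2 is bumped to row 2. In row 2, 2 replaces 3 (the leftmost entry greater than 2); 3 is bumped to row 3. In row 3, 3 replaces 5 (the leftmost entry greater than 3); 5 is bumped to row 4. In row 4, 5 replaces 6 (the leftmost entry greater than 5); 6 is bumped to row 5. 6 starts a new row 5. The new tableau is [[1, 4], [2], [3], [5], [6]].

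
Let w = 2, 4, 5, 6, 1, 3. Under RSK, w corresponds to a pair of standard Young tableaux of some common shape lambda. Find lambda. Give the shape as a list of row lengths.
Row-insert each entry into an empty tableau.

After inserting 2: P = [[2]].
After inserting 4: P = [[2, 4]].
After inserting 5: P = [[2, 4, 5]].
After inserting 6: P = [[2, 4, 5, 6]].
After inserting 1: P = [[1, 4, 5, 6], [2]].
After inserting 3: P = [[1, 3, 5, 6], [2, 4]].

The final insertion tableau P = [[1, 3, 5, 6], [2, 4]] has shape [4, 2].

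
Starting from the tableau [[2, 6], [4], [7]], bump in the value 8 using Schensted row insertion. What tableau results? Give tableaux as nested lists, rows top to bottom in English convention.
[[2, 6, 8], [4], [7]]

8 is larger than every entry of row 1, so it is appended to row 1. The new tableau is [[2, 6, 8], [4], [7]].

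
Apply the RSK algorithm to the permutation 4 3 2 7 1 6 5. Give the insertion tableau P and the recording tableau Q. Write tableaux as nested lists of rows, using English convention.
Insert each entry of the permutation into P by Schensted row insertion, recording in Q the position of each new cell.

After inserting 4: P = [[4]].
After inserting 3: P = [[3], [4]].
After inserting 2: P = [[2], [3], [4]].
After inserting 7: P = [[2, 7], [3], [4]].
After inserting 1: P = [[1, 7], [2], [3], [4]].
After inserting 6: P = [[1, 6], [2, 7], [3], [4]].
After inserting 5: P = [[1, 5], [2, 6], [3, 7], [4]].

So P = [[1, 5], [2, 6], [3, 7], [4]], Q = [[1, 4], [2, 6], [3, 7], [5]].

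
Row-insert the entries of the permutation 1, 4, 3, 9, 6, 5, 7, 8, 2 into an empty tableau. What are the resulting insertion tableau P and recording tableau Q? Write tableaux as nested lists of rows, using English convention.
P = [[1, 2, 5, 7, 8], [3, 6], [4], [9]], Q = [[1, 2, 4, 7, 8], [3, 5], [6], [9]]

Insert each entry of the permutation into P by Schensted row insertion, recording in Q the position of each new cell.

Insert 1: appended to row 1. P = [[1]], Q = [[1]].
Insert 4: appended to row 1. P = [[1, 4]], Q = [[1, 2]].
Insert 3: 3 bumps 4 from row 1; 4 starts row 2. P = [[1, 3], [4]], Q = [[1, 2], [3]].
Insert 9: appended to row 1. P = [[1, 3, 9], [4]], Q = [[1, 2, 4], [3]].
Insert 6: 6 bumps 9 from row 1; 9 appends to row 2. P = [[1, 3, 6], [4, 9]], Q = [[1, 2, 4], [3, 5]].
Insert 5: 5 bumps 6 from row 1; 6 bumps 9 from row 2; 9 starts row 3. P = [[1, 3, 5], [4, 6], [9]], Q = [[1, 2, 4], [3, 5], [6]].
Insert 7: appended to row 1. P = [[1, 3, 5, 7], [4, 6], [9]], Q = [[1, 2, 4, 7], [3, 5], [6]].
Insert 8: appended to row 1. P = [[1, 3, 5, 7, 8], [4, 6], [9]], Q = [[1, 2, 4, 7, 8], [3, 5], [6]].
Insert 2: 2 bumps 3 from row 1; 3 bumps 4 from row 2; 4 bumps 9 from row 3; 9 starts row 4. P = [[1, 2, 5, 7, 8], [3, 6], [4], [9]], Q = [[1, 2, 4, 7, 8], [3, 5], [6], [9]].

So P = [[1, 2, 5, 7, 8], [3, 6], [4], [9]], Q = [[1, 2, 4, 7, 8], [3, 5], [6], [9]].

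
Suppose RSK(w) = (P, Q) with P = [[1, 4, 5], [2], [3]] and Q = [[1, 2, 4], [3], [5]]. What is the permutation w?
3 4 2 5 1

Reverse RSK: for i = n, n-1, ..., 1, locate i in Q, remove the corresponding corner cell from P, and reverse-bump its entry up through P; the value ejected from row 1 is w(i).

So w = 3 4 2 5 1.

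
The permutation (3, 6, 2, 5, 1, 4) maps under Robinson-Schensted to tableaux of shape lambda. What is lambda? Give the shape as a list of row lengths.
Row-insert each entry into an empty tableau.

After inserting 3: P = [[3]].
After inserting 6: P = [[3, 6]].
After inserting 2: P = [[2, 6], [3]].
After inserting 5: P = [[2, 5], [3, 6]].
After inserting 1: P = [[1, 5], [2, 6], [3]].
After inserting 4: P = [[1, 4], [2, 5], [3, 6]].

The final insertion tableau P = [[1, 4], [2, 5], [3, 6]] has shape [2, 2, 2].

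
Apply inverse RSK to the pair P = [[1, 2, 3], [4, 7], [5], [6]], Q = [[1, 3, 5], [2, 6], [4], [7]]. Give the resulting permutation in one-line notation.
Reverse the RSK construction: for i from n down to 1, find the cell of Q containing i, remove the entry at that cell from P, and reverse-bump it up through P; the value ejected from row 1 is w(i).

Step i=7: Q has 7 at row 4, column 1; remove 6 from row 4 of P and reverse-bump: 6 enters row 3 and ejects 5; 5 enters row 2 and ejects 4; 4 enters row 1 and ejects 3. So w(7) = 3. P is now [[1, 2, 4], [5, 7], [6]].
Step i=6: Q has 6 at row 2, column 2; remove 7 from row 2 of P and reverse-bump: 7 enters row 1 and ejects 4. So w(6) = 4. P is now [[1, 2, 7], [5], [6]].
Step i=5: Q has 5 at row 1, column 3; remove that cell from P, ejecting 7. So w(5) = 7. P is now [[1, 2], [5], [6]].
Step i=4: Q has 4 at row 3, column 1; remove 6 from row 3 of P and reverse-bump: 6 enters row 2 and ejects 5; 5 enters row 1 and ejects 2. So w(4) = 2. P is now [[1, 5], [6]].
Step i=3: Q has 3 at row 1, column 2; remove that cell from P, ejecting 5. So w(3) = 5. P is now [[1], [6]].
Step i=2: Q has 2 at row 2, column 1; remove 6 from row 2 of P and reverse-bump: 6 enters row 1 and ejects 1. So w(2) = 1. P is now [[6]].
Step i=1: Q has 1 at row 1, column 1; remove that cell from P, ejecting 6. So w(1) = 6. P is now [].

So w = 6 1 5 2 7 4 3.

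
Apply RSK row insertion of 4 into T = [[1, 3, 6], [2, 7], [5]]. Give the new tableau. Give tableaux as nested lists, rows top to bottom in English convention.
In row 1, 4 replaces 6 (the leftmost entry greater than 4); 6 is bumped to row 2. In row 2, 6 replaces 7 (the leftmost entry greater than 6); 7 is bumped to row 3. 7 is appended to row 3. The new tableau is [[1, 3, 4], [2, 6], [5, 7]].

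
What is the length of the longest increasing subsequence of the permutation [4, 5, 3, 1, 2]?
2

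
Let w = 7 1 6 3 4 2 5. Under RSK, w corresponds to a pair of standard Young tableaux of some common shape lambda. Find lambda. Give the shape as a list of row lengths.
[4, 1, 1, 1]

Row-insert each entry into an empty tableau.

After inserting 7: P = [[7]].
After inserting 1: P = [[1], [7]].
After inserting 6: P = [[1, 6], [7]].
After inserting 3: P = [[1, 3], [6], [7]].
After inserting 4: P = [[1, 3, 4], [6], [7]].
After inserting 2: P = [[1, 2, 4], [3], [6], [7]].
After inserting 5: P = [[1, 2, 4, 5], [3], [6], [7]].

The final insertion tableau P = [[1, 2, 4, 5], [3], [6], [7]] has shape [4, 1, 1, 1].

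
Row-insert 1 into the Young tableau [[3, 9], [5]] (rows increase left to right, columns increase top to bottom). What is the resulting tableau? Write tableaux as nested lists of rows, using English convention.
[[1, 9], [3], [5]]

In row 1, 1 replaces 3 (the leftmost entry greater than 1); 3 is bumped to row 2. In row 2, 3 replaces 5 (the leftmost entry greater than 3); 5 is bumped to row 3. 5 starts a new row 3. The new tableau is [[1, 9], [3], [5]].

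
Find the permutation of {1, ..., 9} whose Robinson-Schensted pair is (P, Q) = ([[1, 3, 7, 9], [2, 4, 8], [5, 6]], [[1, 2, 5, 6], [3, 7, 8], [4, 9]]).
Reverse the RSK construction: for i from n down to 1, find the cell of Q containing i, remove the entry at that cell from P, and reverse-bump it up through P; the value ejected from row 1 is w(i).

Step i=9: Q has 9 at row 3, column 2; remove 6 from row 3 of P and reverse-bump: 6 enters row 2 and ejects 4; 4 enters row 1 and ejects 3. So w(9) = 3. P is now [[1, 4, 7, 9], [2, 6, 8], [5]].
Step i=8: Q has 8 at row 2, column 3; remove 8 from row 2 of P and reverse-bump: 8 enters row 1 and ejects 7. So w(8) = 7. P is now [[1, 4, 8, 9], [2, 6], [5]].
Step i=7: Q has 7 at row 2, column 2; remove 6 from row 2 of P and reverse-bump: 6 enters row 1 and ejects 4. So w(7) = 4. P is now [[1, 6, 8, 9], [2], [5]].
Step i=6: Q has 6 at row 1, column 4; remove that cell from P, ejecting 9. So w(6) = 9. P is now [[1, 6, 8], [2], [5]].
Step i=5: Q has 5 at row 1, column 3; remove that cell from P, ejecting 8. So w(5) = 8. P is now [[1, 6], [2], [5]].
Step i=4: Q has 4 at row 3, column 1; remove 5 from row 3 of P and reverse-bump: 5 enters row 2 and ejects 2; 2 enters row 1 and ejects 1. So w(4) = 1. P is now [[2, 6], [5]].
Step i=3: Q has 3 at row 2, column 1; remove 5 from row 2 of P and reverse-bump: 5 enters row 1 and ejects 2. So w(3) = 2. P is now [[5, 6]].
Step i=2: Q has 2 at row 1, column 2; remove that cell from P, ejecting 6. So w(2) = 6. P is now [[5]].
Step i=1: Q has 1 at row 1, column 1; remove that cell from P, ejecting 5. So w(1) = 5. P is now [].

So w = 5 6 2 1 8 9 4 7 3.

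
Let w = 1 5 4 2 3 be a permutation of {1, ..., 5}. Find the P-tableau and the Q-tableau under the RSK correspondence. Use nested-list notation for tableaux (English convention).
Insert each entry of the permutation into P by Schensted row insertion, recording in Q the position of each new cell.

Insert 1: appended to row 1. P = [[1]], Q = [[1]].
Insert 5: appended to row 1. P = [[1, 5]], Q = [[1, 2]].
Insert 4: 4 bumps 5 from row 1; 5 starts row 2. P = [[1, 4], [5]], Q = [[1, 2], [3]].
Insert 2: 2 bumps 4 from row 1; 4 bumps 5 from row 2; 5 starts row 3. P = [[1, 2], [4], [5]], Q = [[1, 2], [3], [4]].
Insert 3: appended to row 1. P = [[1, 2, 3], [4], [5]], Q = [[1, 2, 5], [3], [4]].

So P = [[1, 2, 3], [4], [5]], Q = [[1, 2, 5], [3], [4]].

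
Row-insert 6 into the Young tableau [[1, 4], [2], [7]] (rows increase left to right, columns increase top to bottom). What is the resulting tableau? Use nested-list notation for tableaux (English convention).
[[1, 4, 6], [2], [7]]

6 is larger than every entry of row 1, so it is appended to row 1. The new tableau is [[1, 4, 6], [2], [7]].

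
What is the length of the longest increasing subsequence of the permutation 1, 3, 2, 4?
3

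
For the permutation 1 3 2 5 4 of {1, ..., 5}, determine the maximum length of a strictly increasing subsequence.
3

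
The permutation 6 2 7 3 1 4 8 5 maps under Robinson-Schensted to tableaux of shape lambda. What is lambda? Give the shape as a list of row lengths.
Row-insert each entry into an empty tableau.

After inserting 6: P = [[6]].
After inserting 2: P = [[2], [6]].
After inserting 7: P = [[2, 7], [6]].
After inserting 3: P = [[2, 3], [6, 7]].
After inserting 1: P = [[1, 3], [2, 7], [6]].
After inserting 4: P = [[1, 3, 4], [2, 7], [6]].
After inserting 8: P = [[1, 3, 4, 8], [2, 7], [6]].
After inserting 5: P = [[1, 3, 4, 5], [2, 7, 8], [6]].

The final insertion tableau P = [[1, 3, 4, 5], [2, 7, 8], [6]] has shape [4, 3, 1].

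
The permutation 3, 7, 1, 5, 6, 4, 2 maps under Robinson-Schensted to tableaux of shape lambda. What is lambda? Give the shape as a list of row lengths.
Row-insert each entry into an empty tableau.

After inserting 3: P = [[3]].
After inserting 7: P = [[3, 7]].
After inserting 1: P = [[1, 7], [3]].
After inserting 5: P = [[1, 5], [3, 7]].
After inserting 6: P = [[1, 5, 6], [3, 7]].
After inserting 4: P = [[1, 4, 6], [3, 5], [7]].
After inserting 2: P = [[1, 2, 6], [3, 4], [5], [7]].

The final insertion tableau P = [[1, 2, 6], [3, 4], [5], [7]] has shape [3, 2, 1, 1].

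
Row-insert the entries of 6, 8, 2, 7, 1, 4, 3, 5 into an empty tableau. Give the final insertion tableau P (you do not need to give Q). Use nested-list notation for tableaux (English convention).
Insert 6: appended to row 1. P = [[6]].
Insert 8: appended to row 1. P = [[6, 8]].
Insert 2: 2 bumps 6 from row 1; 6 starts row 2. P = [[2, 8], [6]].
Insert 7: 7 bumps 8 from row 1; 8 appends to row 2. P = [[2, 7], [6, 8]].
Insert 1: 1 bumps 2 from row 1; 2 bumps 6 from row 2; 6 starts row 3. P = [[1, 7], [2, 8], [6]].
Insert 4: 4 bumps 7 from row 1; 7 bumps 8 from row 2; 8 appends to row 3. P = [[1, 4], [2, 7], [6, 8]].
Insert 3: 3 bumps 4 from row 1; 4 bumps 7 from row 2; 7 bumps 8 from row 3; 8 starts row 4. P = [[1, 3], [2, 4], [6, 7], [8]].
Insert 5: appended to row 1. P = [[1, 3, 5], [2, 4], [6, 7], [8]].

So P = [[1, 3, 5], [2, 4], [6, 7], [8]].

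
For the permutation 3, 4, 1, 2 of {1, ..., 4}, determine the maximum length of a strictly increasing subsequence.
2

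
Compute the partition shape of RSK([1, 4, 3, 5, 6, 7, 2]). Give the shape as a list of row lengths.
[5, 1, 1]

Row-insert each entry into an empty tableau.

After inserting 1: P = [[1]].
After inserting 4: P = [[1, 4]].
After inserting 3: P = [[1, 3], [4]].
After inserting 5: P = [[1, 3, 5], [4]].
After inserting 6: P = [[1, 3, 5, 6], [4]].
After inserting 7: P = [[1, 3, 5, 6, 7], [4]].
After inserting 2: P = [[1, 2, 5, 6, 7], [3], [4]].

The final insertion tableau P = [[1, 2, 5, 6, 7], [3], [4]] has shape [5, 1, 1].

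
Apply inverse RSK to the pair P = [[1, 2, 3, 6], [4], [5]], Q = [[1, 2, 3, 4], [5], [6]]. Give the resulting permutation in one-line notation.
Reverse the RSK construction: for i from n down to 1, find the cell of Q containing i, remove the entry at that cell from P, and reverse-bump it up through P; the value ejected from row 1 is w(i).

Step i=6: Q has 6 at row 3, column 1; remove 5 from row 3 of P and reverse-bump: 5 enters row 2 and ejects 4; 4 enters row 1 and ejects 3. So w(6) = 3. P is now [[1, 2, 4, 6], [5]].
Step i=5: Q has 5 at row 2, column 1; remove 5 from row 2 of P and reverse-bump: 5 enters row 1 and ejects 4. So w(5) = 4. P is now [[1, 2, 5, 6]].
Step i=4: Q has 4 at row 1, column 4; remove that cell from P, ejecting 6. So w(4) = 6. P is now [[1, 2, 5]].
Step i=3: Q has 3 at row 1, column 3; remove that cell from P, ejecting 5. So w(3) = 5. P is now [[1, 2]].
Step i=2: Q has 2 at row 1, column 2; remove that cell from P, ejecting 2. So w(2) = 2. P is now [[1]].
Step i=1: Q has 1 at row 1, column 1; remove that cell from P, ejecting 1. So w(1) = 1. P is now [].

So w = 1 2 5 6 4 3.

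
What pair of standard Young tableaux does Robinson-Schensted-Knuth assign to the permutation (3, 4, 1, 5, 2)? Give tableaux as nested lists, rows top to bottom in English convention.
Insert each entry of the permutation into P by Schensted row insertion, recording in Q the position of each new cell.

Insert 3: appended to row 1. P = [[3]].
Insert 4: appended to row 1. P = [[3, 4]].
Insert 1: 1 bumps 3 from row 1; 3 starts row 2. P = [[1, 4], [3]].
Insert 5: appended to row 1. P = [[1, 4, 5], [3]].
Insert 2: 2 bumps 4 from row 1; 4 appends to row 2. P = [[1, 2, 5], [3, 4]].

So P = [[1, 2, 5], [3, 4]], Q = [[1, 2, 4], [3, 5]].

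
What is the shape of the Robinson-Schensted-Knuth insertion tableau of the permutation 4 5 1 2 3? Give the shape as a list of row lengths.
Row-insert each entry into an empty tableau.

After inserting 4: P = [[4]].
After inserting 5: P = [[4, 5]].
After inserting 1: P = [[1, 5], [4]].
After inserting 2: P = [[1, 2], [4, 5]].
After inserting 3: P = [[1, 2, 3], [4, 5]].

The final insertion tableau P = [[1, 2, 3], [4, 5]] has shape [3, 2].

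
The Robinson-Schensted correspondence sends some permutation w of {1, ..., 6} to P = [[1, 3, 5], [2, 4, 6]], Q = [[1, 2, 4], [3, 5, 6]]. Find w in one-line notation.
Reverse the RSK construction: for i from n down to 1, find the cell of Q containing i, remove the entry at that cell from P, and reverse-bump it up through P; the value ejected from row 1 is w(i).

Step i=6: Q has 6 at row 2, column 3; remove 6 from row 2 of P and reverse-bump: 6 enters row 1 and ejects 5. So w(6) = 5. P is now [[1, 3, 6], [2, 4]].
Step i=5: Q has 5 at row 2, column 2; remove 4 from row 2 of P and reverse-bump: 4 enters row 1 and ejects 3. So w(5) = 3. P is now [[1, 4, 6], [2]].
Step i=4: Q has 4 at row 1, column 3; remove that cell from P, ejecting 6. So w(4) = 6. P is now [[1, 4], [2]].
Step i=3: Q has 3 at row 2, column 1; remove 2 from row 2 of P and reverse-bump: 2 enters row 1 and ejects 1. So w(3) = 1. P is now [[2, 4]].
Step i=2: Q has 2 at row 1, column 2; remove that cell from P, ejecting 4. So w(2) = 4. P is now [[2]].
Step i=1: Q has 1 at row 1, column 1; remove that cell from P, ejecting 2. So w(1) = 2. P is now [].

So w = 2 4 1 6 3 5.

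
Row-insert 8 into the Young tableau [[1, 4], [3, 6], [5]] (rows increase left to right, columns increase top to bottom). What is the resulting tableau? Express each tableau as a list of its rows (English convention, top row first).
8 is larger than every entry of row 1, so it is appended to row 1. The new tableau is [[1, 4, 8], [3, 6], [5]].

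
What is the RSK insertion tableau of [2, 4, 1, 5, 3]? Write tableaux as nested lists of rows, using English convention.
P = [[1, 3, 5], [2, 4]]

Insert 2: appended to row 1. P = [[2]].
Insert 4: appended to row 1. P = [[2, 4]].
Insert 1: 1 bumps 2 from row 1; 2 starts row 2. P = [[1, 4], [2]].
Insert 5: appended to row 1. P = [[1, 4, 5], [2]].
Insert 3: 3 bumps 4 from row 1; 4 appends to row 2. P = [[1, 3, 5], [2, 4]].

So P = [[1, 3, 5], [2, 4]].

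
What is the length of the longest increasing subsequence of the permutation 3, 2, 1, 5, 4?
2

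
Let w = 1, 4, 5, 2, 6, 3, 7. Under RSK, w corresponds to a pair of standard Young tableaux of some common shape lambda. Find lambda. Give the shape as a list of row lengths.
[5, 2]

Row-insert each entry into an empty tableau.

After inserting 1: P = [[1]].
After inserting 4: P = [[1, 4]].
After inserting 5: P = [[1, 4, 5]].
After inserting 2: P = [[1, 2, 5], [4]].
After inserting 6: P = [[1, 2, 5, 6], [4]].
After inserting 3: P = [[1, 2, 3, 6], [4, 5]].
After inserting 7: P = [[1, 2, 3, 6, 7], [4, 5]].

The final insertion tableau P = [[1, 2, 3, 6, 7], [4, 5]] has shape [5, 2].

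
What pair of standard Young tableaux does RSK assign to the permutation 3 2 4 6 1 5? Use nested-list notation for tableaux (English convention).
Insert each entry of the permutation into P by Schensted row insertion, recording in Q the position of each new cell.

Insert 3: appended to row 1. P = [[3]].
Insert 2: 2 bumps 3 from row 1; 3 starts row 2. P = [[2], [3]].
Insert 4: appended to row 1. P = [[2, 4], [3]].
Insert 6: appended to row 1. P = [[2, 4, 6], [3]].
Insert 1: 1 bumps 2 from row 1; 2 bumps 3 from row 2; 3 starts row 3. P = [[1, 4, 6], [2], [3]].
Insert 5: 5 bumps 6 from row 1; 6 appends to row 2. P = [[1, 4, 5], [2, 6], [3]].

So P = [[1, 4, 5], [2, 6], [3]], Q = [[1, 3, 4], [2, 6], [5]].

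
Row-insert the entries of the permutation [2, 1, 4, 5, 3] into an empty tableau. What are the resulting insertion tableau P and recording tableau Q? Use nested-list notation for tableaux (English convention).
P = [[1, 3, 5], [2, 4]], Q = [[1, 3, 4], [2, 5]]

Insert each entry of the permutation into P by Schensted row insertion, recording in Q the position of each new cell.

After inserting 2: P = [[2]].
After inserting 1: P = [[1], [2]].
After inserting 4: P = [[1, 4], [2]].
After inserting 5: P = [[1, 4, 5], [2]].
After inserting 3: P = [[1, 3, 5], [2, 4]].

So P = [[1, 3, 5], [2, 4]], Q = [[1, 3, 4], [2, 5]].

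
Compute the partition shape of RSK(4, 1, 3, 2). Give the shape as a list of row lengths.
Row-insert each entry into an empty tableau.

After inserting 4: P = [[4]].
After inserting 1: P = [[1], [4]].
After inserting 3: P = [[1, 3], [4]].
After inserting 2: P = [[1, 2], [3], [4]].

The final insertion tableau P = [[1, 2], [3], [4]] has shape [2, 1, 1].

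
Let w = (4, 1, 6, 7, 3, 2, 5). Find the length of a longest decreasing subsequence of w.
3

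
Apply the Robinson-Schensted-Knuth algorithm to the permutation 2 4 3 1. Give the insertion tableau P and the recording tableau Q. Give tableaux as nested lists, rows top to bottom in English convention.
P = [[1, 3], [2], [4]], Q = [[1, 2], [3], [4]]

Insert each entry of the permutation into P by Schensted row insertion, recording in Q the position of each new cell.

After inserting 2: P = [[2]].
After inserting 4: P = [[2, 4]].
After inserting 3: P = [[2, 3], [4]].
After inserting 1: P = [[1, 3], [2], [4]].

So P = [[1, 3], [2], [4]], Q = [[1, 2], [3], [4]].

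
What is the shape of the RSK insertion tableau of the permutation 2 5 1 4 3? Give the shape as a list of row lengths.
[2, 2, 1]

RSK row insertion gives P = [[1, 3], [2, 4], [5]], which has shape [2, 2, 1].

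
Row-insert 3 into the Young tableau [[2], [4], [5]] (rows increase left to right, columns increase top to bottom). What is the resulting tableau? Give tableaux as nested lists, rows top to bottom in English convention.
3 is larger than every entry of row 1, so it is appended to row 1. The new tableau is [[2, 3], [4], [5]].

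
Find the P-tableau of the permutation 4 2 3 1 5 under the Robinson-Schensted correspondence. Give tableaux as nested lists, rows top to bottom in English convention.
Insert 4: appended to row 1. P = [[4]].
Insert 2: 2 bumps 4 from row 1; 4 starts row 2. P = [[2], [4]].
Insert 3: appended to row 1. P = [[2, 3], [4]].
Insert 1: 1 bumps 2 from row 1; 2 bumps 4 from row 2; 4 starts row 3. P = [[1, 3], [2], [4]].
Insert 5: appended to row 1. P = [[1, 3, 5], [2], [4]].

So P = [[1, 3, 5], [2], [4]].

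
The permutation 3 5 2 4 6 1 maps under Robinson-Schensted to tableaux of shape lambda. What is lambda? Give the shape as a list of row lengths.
Row-insert each entry into an empty tableau.

After inserting 3: P = [[3]].
After inserting 5: P = [[3, 5]].
After inserting 2: P = [[2, 5], [3]].
After inserting 4: P = [[2, 4], [3, 5]].
After inserting 6: P = [[2, 4, 6], [3, 5]].
After inserting 1: P = [[1, 4, 6], [2, 5], [3]].

The final insertion tableau P = [[1, 4, 6], [2, 5], [3]] has shape [3, 2, 1].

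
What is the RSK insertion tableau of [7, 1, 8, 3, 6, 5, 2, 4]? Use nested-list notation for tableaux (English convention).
P = [[1, 2, 4], [3, 5], [6, 8], [7]]

Insert 7: appended to row 1. P = [[7]].
Insert 1: 1 bumps 7 from row 1; 7 starts row 2. P = [[1], [7]].
Insert 8: appended to row 1. P = [[1, 8], [7]].
Insert 3: 3 bumps 8 from row 1; 8 appends to row 2. P = [[1, 3], [7, 8]].
Insert 6: appended to row 1. P = [[1, 3, 6], [7, 8]].
Insert 5: 5 bumps 6 from row 1; 6 bumps 7 from row 2; 7 starts row 3. P = [[1, 3, 5], [6, 8], [7]].
Insert 2: 2 bumps 3 from row 1; 3 bumps 6 from row 2; 6 bumps 7 from row 3; 7 starts row 4. P = [[1, 2, 5], [3, 8], [6], [7]].
Insert 4: 4 bumps 5 from row 1; 5 bumps 8 from row 2; 8 appends to row 3. P = [[1, 2, 4], [3, 5], [6, 8], [7]].

So P = [[1, 2, 4], [3, 5], [6, 8], [7]].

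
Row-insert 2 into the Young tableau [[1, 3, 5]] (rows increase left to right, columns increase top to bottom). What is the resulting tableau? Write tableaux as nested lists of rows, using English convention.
In row 1, 2 replaces 3 (the leftmost entry greater than 2); 3 is bumped to row 2. 3 starts a new row 2. The new tableau is [[1, 2, 5], [3]].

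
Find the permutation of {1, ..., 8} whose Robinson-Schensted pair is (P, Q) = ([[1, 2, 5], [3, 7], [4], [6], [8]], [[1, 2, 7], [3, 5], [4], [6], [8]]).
6 8 7 1 4 3 5 2

Reverse RSK: for i = n, n-1, ..., 1, locate i in Q, remove the corresponding corner cell from P, and reverse-bump its entry up through P; the value ejected from row 1 is w(i).

So w = 6 8 7 1 4 3 5 2.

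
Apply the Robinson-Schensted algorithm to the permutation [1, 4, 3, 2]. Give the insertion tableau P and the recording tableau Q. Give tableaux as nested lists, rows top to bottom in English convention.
Insert each entry of the permutation into P by Schensted row insertion, recording in Q the position of each new cell.

Insert 1: appended to row 1. P = [[1]], Q = [[1]].
Insert 4: appended to row 1. P = [[1, 4]], Q = [[1, 2]].
Insert 3: 3 bumps 4 from row 1; 4 starts row 2. P = [[1, 3], [4]], Q = [[1, 2], [3]].
Insert 2: 2 bumps 3 from row 1; 3 bumps 4 from row 2; 4 starts row 3. P = [[1, 2], [3], [4]], Q = [[1, 2], [3], [4]].

So P = [[1, 2], [3], [4]], Q = [[1, 2], [3], [4]].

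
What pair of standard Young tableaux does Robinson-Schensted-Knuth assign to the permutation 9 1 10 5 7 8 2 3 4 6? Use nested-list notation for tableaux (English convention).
Insert each entry of the permutation into P by Schensted row insertion, recording in Q the position of each new cell.

After inserting 9: P = [[9]].
After inserting 1: P = [[1], [9]].
After inserting 10: P = [[1, 10], [9]].
After inserting 5: P = [[1, 5], [9, 10]].
After inserting 7: P = [[1, 5, 7], [9, 10]].
After inserting 8: P = [[1, 5, 7, 8], [9, 10]].
After inserting 2: P = [[1, 2, 7, 8], [5, 10], [9]].
After inserting 3: P = [[1, 2, 3, 8], [5, 7], [9, 10]].
After inserting 4: P = [[1, 2, 3, 4], [5, 7, 8], [9, 10]].
After inserting 6: P = [[1, 2, 3, 4, 6], [5, 7, 8], [9, 10]].

So P = [[1, 2, 3, 4, 6], [5, 7, 8], [9, 10]], Q = [[1, 3, 5, 6, 10], [2, 4, 9], [7, 8]].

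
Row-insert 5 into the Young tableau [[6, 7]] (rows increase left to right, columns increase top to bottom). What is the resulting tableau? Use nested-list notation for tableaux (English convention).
In row 1, 5 replaces 6 (the leftmost entry greater than 5); 6 is bumped to row 2. 6 starts a new row 2. The new tableau is [[5, 7], [6]].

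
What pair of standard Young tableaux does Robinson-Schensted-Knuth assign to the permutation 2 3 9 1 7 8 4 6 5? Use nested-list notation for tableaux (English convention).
P = [[1, 3, 4, 5], [2, 6, 8], [7], [9]], Q = [[1, 2, 3, 6], [4, 5, 8], [7], [9]]

Insert each entry of the permutation into P by Schensted row insertion, recording in Q the position of each new cell.

After inserting 2: P = [[2]].
After inserting 3: P = [[2, 3]].
After inserting 9: P = [[2, 3, 9]].
After inserting 1: P = [[1, 3, 9], [2]].
After inserting 7: P = [[1, 3, 7], [2, 9]].
After inserting 8: P = [[1, 3, 7, 8], [2, 9]].
After inserting 4: P = [[1, 3, 4, 8], [2, 7], [9]].
After inserting 6: P = [[1, 3, 4, 6], [2, 7, 8], [9]].
After inserting 5: P = [[1, 3, 4, 5], [2, 6, 8], [7], [9]].

So P = [[1, 3, 4, 5], [2, 6, 8], [7], [9]], Q = [[1, 2, 3, 6], [4, 5, 8], [7], [9]].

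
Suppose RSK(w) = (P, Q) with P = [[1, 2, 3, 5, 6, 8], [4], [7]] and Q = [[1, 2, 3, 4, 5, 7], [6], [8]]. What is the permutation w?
Reverse RSK: for i = n, n-1, ..., 1, locate i in Q, remove the corresponding corner cell from P, and reverse-bump its entry up through P; the value ejected from row 1 is w(i).

So w = 1 2 4 5 7 6 8 3.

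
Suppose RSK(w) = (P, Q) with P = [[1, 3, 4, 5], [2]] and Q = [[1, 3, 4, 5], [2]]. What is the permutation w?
2 1 3 4 5

Reverse the RSK construction: for i from n down to 1, find the cell of Q containing i, remove the entry at that cell from P, and reverse-bump it up through P; the value ejected from row 1 is w(i).

Step i=5: Q has 5 at row 1, column 4; remove that cell from P, ejecting 5. So w(5) = 5. P is now [[1, 3, 4], [2]].
Step i=4: Q has 4 at row 1, column 3; remove that cell from P, ejecting 4. So w(4) = 4. P is now [[1, 3], [2]].
Step i=3: Q has 3 at row 1, column 2; remove that cell from P, ejecting 3. So w(3) = 3. P is now [[1], [2]].
Step i=2: Q has 2 at row 2, column 1; remove 2 from row 2 of P and reverse-bump: 2 enters row 1 and ejects 1. So w(2) = 1. P is now [[2]].
Step i=1: Q has 1 at row 1, column 1; remove that cell from P, ejecting 2. So w(1) = 2. P is now [].

So w = 2 1 3 4 5.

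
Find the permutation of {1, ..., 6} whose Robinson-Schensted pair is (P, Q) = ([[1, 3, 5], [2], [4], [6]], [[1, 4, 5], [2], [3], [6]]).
Reverse the RSK construction: for i from n down to 1, find the cell of Q containing i, remove the entry at that cell from P, and reverse-bump it up through P; the value ejected from row 1 is w(i).

Step i=6: Q has 6 at row 4, column 1; remove 6 from row 4 of P and reverse-bump: 6 enters row 3 and ejects 4; 4 enters row 2 and ejects 2; 2 enters row 1 and ejects 1. So w(6) = 1. P is now [[2, 3, 5], [4], [6]].
Step i=5: Q has 5 at row 1, column 3; remove that cell from P, ejecting 5. So w(5) = 5. P is now [[2, 3], [4], [6]].
Step i=4: Q has 4 at row 1, column 2; remove that cell from P, ejecting 3. So w(4) = 3. P is now [[2], [4], [6]].
Step i=3: Q has 3 at row 3, column 1; remove 6 from row 3 of P and reverse-bump: 6 enters row 2 and ejects 4; 4 enters row 1 and ejects 2. So w(3) = 2. P is now [[4], [6]].
Step i=2: Q has 2 at row 2, column 1; remove 6 from row 2 of P and reverse-bump: 6 enters row 1 and ejects 4. So w(2) = 4. P is now [[6]].
Step i=1: Q has 1 at row 1, column 1; remove that cell from P, ejecting 6. So w(1) = 6. P is now [].

So w = 6 4 2 3 5 1.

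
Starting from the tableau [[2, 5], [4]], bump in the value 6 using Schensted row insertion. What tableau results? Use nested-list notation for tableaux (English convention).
[[2, 5, 6], [4]]

6 is larger than every entry of row 1, so it is appended to row 1. The new tableau is [[2, 5, 6], [4]].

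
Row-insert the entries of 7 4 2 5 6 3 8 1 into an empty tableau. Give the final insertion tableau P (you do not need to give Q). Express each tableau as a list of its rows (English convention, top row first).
Insert 7: appended to row 1. P = [[7]].
Insert 4: 4 bumps 7 from row 1; 7 starts row 2. P = [[4], [7]].
Insert 2: 2 bumps 4 from row 1; 4 bumps 7 from row 2; 7 starts row 3. P = [[2], [4], [7]].
Insert 5: appended to row 1. P = [[2, 5], [4], [7]].
Insert 6: appended to row 1. P = [[2, 5, 6], [4], [7]].
Insert 3: 3 bumps 5 from row 1; 5 appends to row 2. P = [[2, 3, 6], [4, 5], [7]].
Insert 8: appended to row 1. P = [[2, 3, 6, 8], [4, 5], [7]].
Insert 1: 1 bumps 2 from row 1; 2 bumps 4 from row 2; 4 bumps 7 from row 3; 7 starts row 4. P = [[1, 3, 6, 8], [2, 5], [4], [7]].

So P = [[1, 3, 6, 8], [2, 5], [4], [7]].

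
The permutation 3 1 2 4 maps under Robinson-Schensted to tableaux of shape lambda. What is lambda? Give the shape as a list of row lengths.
Row-insert each entry into an empty tableau.

After inserting 3: P = [[3]].
After inserting 1: P = [[1], [3]].
After inserting 2: P = [[1, 2], [3]].
After inserting 4: P = [[1, 2, 4], [3]].

The final insertion tableau P = [[1, 2, 4], [3]] has shape [3, 1].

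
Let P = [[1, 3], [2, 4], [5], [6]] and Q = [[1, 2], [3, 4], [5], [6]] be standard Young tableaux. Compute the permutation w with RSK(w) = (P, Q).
Reverse RSK: for i = n, n-1, ..., 1, locate i in Q, remove the corresponding corner cell from P, and reverse-bump its entry up through P; the value ejected from row 1 is w(i).

So w = 2 6 1 5 4 3.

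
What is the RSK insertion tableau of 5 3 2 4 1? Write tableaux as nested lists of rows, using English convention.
Insert 5: appended to row 1. P = [[5]].
Insert 3: 3 bumps 5 from row 1; 5 starts row 2. P = [[3], [5]].
Insert 2: 2 bumps 3 from row 1; 3 bumps 5 from row 2; 5 starts row 3. P = [[2], [3], [5]].
Insert 4: appended to row 1. P = [[2, 4], [3], [5]].
Insert 1: 1 bumps 2 from row 1; 2 bumps 3 from row 2; 3 bumps 5 from row 3; 5 starts row 4. P = [[1, 4], [2], [3], [5]].

So P = [[1, 4], [2], [3], [5]].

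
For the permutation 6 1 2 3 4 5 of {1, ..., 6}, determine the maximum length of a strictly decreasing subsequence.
2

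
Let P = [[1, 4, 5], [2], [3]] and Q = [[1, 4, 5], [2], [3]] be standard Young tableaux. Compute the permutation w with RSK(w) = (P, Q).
Reverse the RSK construction: for i from n down to 1, find the cell of Q containing i, remove the entry at that cell from P, and reverse-bump it up through P; the value ejected from row 1 is w(i).

Step i=5: Q has 5 at row 1, column 3; remove that cell from P, ejecting 5. So w(5) = 5. P is now [[1, 4], [2], [3]].
Step i=4: Q has 4 at row 1, column 2; remove that cell from P, ejecting 4. So w(4) = 4. P is now [[1], [2], [3]].
Step i=3: Q has 3 at row 3, column 1; remove 3 from row 3 of P and reverse-bump: 3 enters row 2 and ejects 2; 2 enters row 1 and ejects 1. So w(3) = 1. P is now [[2], [3]].
Step i=2: Q has 2 at row 2, column 1; remove 3 from row 2 of P and reverse-bump: 3 enters row 1 and ejects 2. So w(2) = 2. P is now [[3]].
Step i=1: Q has 1 at row 1, column 1; remove that cell from P, ejecting 3. So w(1) = 3. P is now [].

So w = 3 2 1 4 5.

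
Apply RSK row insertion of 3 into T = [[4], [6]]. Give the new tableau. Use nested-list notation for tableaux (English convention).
[[3], [4], [6]]

In row 1, 3 replaces 4 (the leftmost entry greater than 3); 4 is bumped to row 2. In row 2, 4 replaces 6 (the leftmost entry greater than 4); 6 is bumped to row 3. 6 starts a new row 3. The new tableau is [[3], [4], [6]].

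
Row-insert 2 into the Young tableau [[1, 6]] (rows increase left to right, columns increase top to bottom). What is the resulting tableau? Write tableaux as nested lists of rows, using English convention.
In row 1, 2 replaces 6 (the leftmost entry greater than 2); 6 is bumped to row 2. 6 starts a new row 2. The new tableau is [[1, 2], [6]].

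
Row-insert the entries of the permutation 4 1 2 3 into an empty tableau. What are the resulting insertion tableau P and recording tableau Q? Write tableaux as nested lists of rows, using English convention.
Insert each entry of the permutation into P by Schensted row insertion, recording in Q the position of each new cell.

Insert 4: appended to row 1. P = [[4]].
Insert 1: 1 bumps 4 from row 1; 4 starts row 2. P = [[1], [4]].
Insert 2: appended to row 1. P = [[1, 2], [4]].
Insert 3: appended to row 1. P = [[1, 2, 3], [4]].

So P = [[1, 2, 3], [4]], Q = [[1, 3, 4], [2]].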